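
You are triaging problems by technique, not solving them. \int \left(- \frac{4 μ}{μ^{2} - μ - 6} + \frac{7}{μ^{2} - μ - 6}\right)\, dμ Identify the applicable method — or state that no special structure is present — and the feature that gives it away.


Verdict: partial fractions — μ^{2} - μ - 6 splits into linear pieces, so the quotient is a sum of simple fractions — decompose before integrating.


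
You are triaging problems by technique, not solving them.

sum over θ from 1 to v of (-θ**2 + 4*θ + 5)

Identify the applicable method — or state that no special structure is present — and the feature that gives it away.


Best approach: no special technique — every summand is a constant multiple of a power of θ — apply the standard power-sum identities one degree at a time.


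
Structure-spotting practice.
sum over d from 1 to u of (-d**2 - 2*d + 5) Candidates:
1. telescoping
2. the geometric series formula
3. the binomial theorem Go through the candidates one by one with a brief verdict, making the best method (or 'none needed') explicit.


Diagnosis: no special technique — recognize the absence of structure: constant-multiple powers of d summed plainly, no special method required.
- telescoping — computed from the summand as displayed, the partial sums build up without the pairwise collapse telescoping exploits.
- the geometric series formula — dividing successive terms gives an index-dependent quantity, not a constant.
- the binomial theorem: no binomial coefficients pair with matched powers.


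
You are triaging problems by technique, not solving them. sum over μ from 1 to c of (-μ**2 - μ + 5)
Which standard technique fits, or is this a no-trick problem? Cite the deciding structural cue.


Technique: no special technique — every summand is a constant multiple of a power of μ — apply the standard power-sum identities one degree at a time.


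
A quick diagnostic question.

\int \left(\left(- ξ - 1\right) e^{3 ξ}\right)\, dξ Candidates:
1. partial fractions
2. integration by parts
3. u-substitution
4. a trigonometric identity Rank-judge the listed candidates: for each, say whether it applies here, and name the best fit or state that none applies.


Verdict: integration by parts — a polynomial - ξ - 1 against the kernel e^{3 ξ} is the signature bounded-ladder case for integration by parts.
- partial fractions — the expression is not a ratio of polynomials that decomposes further.
- integration by parts: yes, a natural case for it.
- u-substitution: no subexpression of the integrand pairs with its own derivative as a factor — individual terms may offer their own substitutions, but any change of variable covering the whole integral would have to be constructed from outside the expression.
- a trigonometric identity — no sine or cosine appears, so there is nothing for a trigonometric identity to act on.


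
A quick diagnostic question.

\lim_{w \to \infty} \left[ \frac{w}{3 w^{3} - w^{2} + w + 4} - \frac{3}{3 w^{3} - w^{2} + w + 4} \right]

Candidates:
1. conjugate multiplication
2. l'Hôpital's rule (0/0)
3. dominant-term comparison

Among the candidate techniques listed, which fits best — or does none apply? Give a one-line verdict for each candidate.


Technique: dominant-term comparison — divide through by the highest power of w; every lower-order term dies and the dominant terms decide the limit.
- conjugate multiplication — there are no radicals in tension whose conjugate would simplify matters.
- l'Hôpital's rule (0/0) — no 0/0 form appears: written as one quotient, top and bottom both grow without bound, and the ratio is decided by their leading terms.
- dominant-term comparison: yes — fits the structure here.


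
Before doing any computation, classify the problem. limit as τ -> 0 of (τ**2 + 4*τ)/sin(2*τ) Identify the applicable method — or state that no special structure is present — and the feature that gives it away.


Technique: l'Hôpital's rule (0/0) — substituting 0 gives 0 over 0; differentiate top and bottom once and re-evaluate. The standard small-argument limits would also carry it; the rule is the systematic route.


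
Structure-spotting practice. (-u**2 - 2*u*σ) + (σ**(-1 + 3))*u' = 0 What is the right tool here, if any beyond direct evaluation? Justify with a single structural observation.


Best approach: the homogeneous substitution — the slope's numerator and denominator share total degree; set v = u/σ and the equation drops to separable form. This doubles as a Bernoulli equation in the unknown as written; the homogeneous route needs no setup at all.


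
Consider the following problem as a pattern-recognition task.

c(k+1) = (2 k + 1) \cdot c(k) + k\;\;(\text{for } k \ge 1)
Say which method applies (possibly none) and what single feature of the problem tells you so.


Best approach: a summation factor — with the index-dependent coefficient 2 k + 1, dividing by the cumulative product turns the left side into a pure difference.


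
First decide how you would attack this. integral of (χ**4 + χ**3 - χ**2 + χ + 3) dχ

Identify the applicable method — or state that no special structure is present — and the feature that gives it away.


Best approach: no special technique — a term-by-term power-rule job in χ; no substitution or rearrangement earns its keep here.


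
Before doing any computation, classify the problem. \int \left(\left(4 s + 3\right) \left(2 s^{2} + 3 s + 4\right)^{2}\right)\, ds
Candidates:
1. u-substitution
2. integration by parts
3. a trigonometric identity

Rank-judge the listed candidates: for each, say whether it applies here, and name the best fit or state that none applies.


Diagnosis: u-substitution — differentiating the inner expression 2 s^{2} + 3 s + 4 produces the factor 4 s + 3 up to a constant multiple, so substituting u = 2 s^{2} + 3 s + 4 reduces everything to a one-variable integral in u. Nothing stops a full expansion here — the substitution simply spares the algebra.
- u-substitution — a fit — the right tool for this form.
- integration by parts: splitting off a factor buys nothing — the integrand integrates directly without parts.
- a trigonometric identity — there is no trigonometric structure at all — the integrand carries no sine or cosine to rewrite.


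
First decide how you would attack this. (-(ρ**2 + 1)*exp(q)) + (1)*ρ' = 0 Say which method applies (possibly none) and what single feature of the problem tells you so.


Method: separation of variables — the slope splits multiplicatively: exp(q) carrying all q-dependence times ρ**2 + 1 carrying all ρ-dependence — separate and integrate.


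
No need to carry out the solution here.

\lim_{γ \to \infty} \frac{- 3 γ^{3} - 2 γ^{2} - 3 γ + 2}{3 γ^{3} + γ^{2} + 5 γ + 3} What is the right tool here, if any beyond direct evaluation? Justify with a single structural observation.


Best approach: dominant-term comparison — at large γ only the top-degree terms survive; compare the leading terms and the limit falls out. As a single quotient, the ∞/∞ shape would yield to repeated differentiation as well — the growth comparison gets there in one look.


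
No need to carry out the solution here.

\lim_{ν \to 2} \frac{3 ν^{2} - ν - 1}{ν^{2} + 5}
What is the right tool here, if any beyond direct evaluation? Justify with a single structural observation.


Verdict: no special technique — the expression is continuous at the evaluation point — substitute directly; no indeterminate form appears.


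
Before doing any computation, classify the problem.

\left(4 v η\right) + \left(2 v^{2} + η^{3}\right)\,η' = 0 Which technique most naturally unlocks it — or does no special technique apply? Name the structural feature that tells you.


Diagnosis: the exact-equation method — take the mixed partials of 4 v η and 2 v^{2} + η^{3}: they are equal, which certifies an exact differential.


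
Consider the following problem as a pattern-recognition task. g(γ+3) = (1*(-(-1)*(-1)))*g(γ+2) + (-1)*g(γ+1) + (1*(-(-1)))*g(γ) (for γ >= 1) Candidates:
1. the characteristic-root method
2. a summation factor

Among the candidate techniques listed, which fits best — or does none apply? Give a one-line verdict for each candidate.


Method: the characteristic-root method — constant coefficients and linearity mean the ansatz r^γ reduces it to solving the characteristic polynomial.
- the characteristic-root method — yes, a natural case for it.
- a summation factor — a summation factor telescopes one-step recursions; this one carries higher-order memory.


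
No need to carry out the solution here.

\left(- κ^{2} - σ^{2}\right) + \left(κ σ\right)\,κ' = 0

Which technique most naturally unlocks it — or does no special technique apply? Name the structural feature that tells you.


Verdict: the homogeneous substitution — scaling σ and κ together leaves the slope fixed — it depends only on κ/σ, so substitute the ratio. This doubles as a Bernoulli equation in the unknown as written; the homogeneous route needs no setup at all.


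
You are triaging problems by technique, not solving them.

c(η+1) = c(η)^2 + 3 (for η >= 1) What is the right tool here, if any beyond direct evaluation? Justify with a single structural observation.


Technique: no special technique — the unknown sequence enters the update nonlinearly, so no linear method fits the recurrence as written — direct iteration remains.


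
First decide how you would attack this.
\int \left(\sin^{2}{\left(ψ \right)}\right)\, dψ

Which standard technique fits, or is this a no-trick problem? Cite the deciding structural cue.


Best approach: a trigonometric identity — the even trigonometric power \sin^{2}{\left(ψ \right)} reduces by a double-angle identity before any integration is attempted.


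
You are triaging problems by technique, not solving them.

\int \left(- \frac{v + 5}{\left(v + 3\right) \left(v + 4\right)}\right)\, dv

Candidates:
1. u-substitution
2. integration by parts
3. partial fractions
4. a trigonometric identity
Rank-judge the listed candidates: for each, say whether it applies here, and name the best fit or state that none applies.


Diagnosis: partial fractions — a proper rational integrand whose denominator splits into simpler factors — decompose into partial fractions first.
- u-substitution: no subexpression of the integrand pairs with its own derivative as a factor — individual terms may offer their own substitutions, but any change of variable covering the whole integral would have to be constructed from outside the expression.
- integration by parts: the nonconstant-polynomial-times-standard-kernel pattern (an exp, sine, cosine, or logarithm partner) is absent.
- partial fractions: applies; the problem has the shape this method handles.
- a trigonometric identity: no sine or cosine appears, so there is nothing for a trigonometric identity to act on.


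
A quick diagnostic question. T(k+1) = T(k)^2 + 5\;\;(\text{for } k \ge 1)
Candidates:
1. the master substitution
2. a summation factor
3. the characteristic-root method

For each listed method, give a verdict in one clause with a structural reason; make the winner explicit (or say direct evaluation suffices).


Best approach: no special technique — the sequence value feeds back through itself nonlinearly — linear superposition fails, and every superposition-based closed form fails with it.
- the master substitution: with no divided-index recursive call, reindexing by powers of a base buys nothing.
- a summation factor — the recursion is nonlinear — outside the first-order linear family a summation factor addresses.
- the characteristic-root method: nonlinearity rules out exponential-mode superposition from the start.


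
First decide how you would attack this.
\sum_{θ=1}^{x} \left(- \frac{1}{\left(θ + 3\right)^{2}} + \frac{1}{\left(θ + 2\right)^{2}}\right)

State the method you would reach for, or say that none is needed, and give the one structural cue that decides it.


Verdict: telescoping — this sum is a zipper: each term contributes \frac{1}{\left(θ + 2\right)^{2}} and removes the next index's value, which the following term puts back, closing term by term.


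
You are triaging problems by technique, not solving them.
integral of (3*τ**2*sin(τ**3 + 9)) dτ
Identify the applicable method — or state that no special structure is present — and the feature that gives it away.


Technique: u-substitution — read it as f(τ**3 + 9) times a constant multiple of d(τ**3 + 9): one substitution, u = τ**3 + 9, finishes it.


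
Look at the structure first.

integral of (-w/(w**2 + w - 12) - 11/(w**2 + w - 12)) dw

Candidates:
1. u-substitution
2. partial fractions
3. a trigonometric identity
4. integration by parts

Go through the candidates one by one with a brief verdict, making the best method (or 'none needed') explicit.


Verdict: partial fractions — a proper rational integrand whose denominator splits into simpler factors — decompose into partial fractions first.
- u-substitution — no subexpression of the integrand pairs with its own derivative as a factor — individual terms may offer their own substitutions, but any change of variable covering the whole integral would have to be constructed from outside the expression.
- partial fractions: applicable, and directly so.
- a trigonometric identity — no sine or cosine appears, so there is nothing for a trigonometric identity to act on.
- integration by parts: the nonconstant-polynomial-times-standard-kernel pattern (an exp, sine, cosine, or logarithm partner) is absent.


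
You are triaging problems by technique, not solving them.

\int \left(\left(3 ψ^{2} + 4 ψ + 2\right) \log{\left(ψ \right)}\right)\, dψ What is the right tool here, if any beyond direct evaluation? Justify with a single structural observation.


Verdict: integration by parts — one parts step with u = \log{\left(ψ \right)} trades the logarithm for an algebraic integrand.


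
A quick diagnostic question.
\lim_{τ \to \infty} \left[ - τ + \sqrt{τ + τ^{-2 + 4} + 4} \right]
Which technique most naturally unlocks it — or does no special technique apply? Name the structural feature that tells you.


Method: conjugate multiplication — neither \sqrt{τ + τ^{-2 + 4} + 4} nor τ converges alone, so rewrite their difference as a conjugate-rationalized quotient first.


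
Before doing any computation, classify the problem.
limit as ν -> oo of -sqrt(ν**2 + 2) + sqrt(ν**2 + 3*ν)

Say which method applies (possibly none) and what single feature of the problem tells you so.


Best approach: conjugate multiplication — sqrt(ν**2 + 3*ν) and sqrt(ν**2 + 2) both blow up, but their difference is tame once the conjugate rationalizes it.


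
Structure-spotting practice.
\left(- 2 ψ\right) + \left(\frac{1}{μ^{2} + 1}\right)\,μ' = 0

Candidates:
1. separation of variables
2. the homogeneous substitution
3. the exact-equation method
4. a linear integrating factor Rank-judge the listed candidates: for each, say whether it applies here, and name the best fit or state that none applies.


Best approach: separation of variables — separating collects all μ-dependence with the derivative and leaves all ψ-dependence opposite: variables separate.
- separation of variables — applies; the problem has the shape this method handles.
- the homogeneous substitution: solved for the derivative, the right side changes under joint scaling of the two variables.
- the exact-equation method: any potential here is of the trivial single-variable kind; the exact method earns its name only with genuine cross terms.
- a linear integrating factor — the unknown enters nonlinearly (through a power, a denominator, or a transcendental function), which the linear integrating-factor recipe cannot absorb as-is — any repair would come from a preliminary substitution, not the factor.


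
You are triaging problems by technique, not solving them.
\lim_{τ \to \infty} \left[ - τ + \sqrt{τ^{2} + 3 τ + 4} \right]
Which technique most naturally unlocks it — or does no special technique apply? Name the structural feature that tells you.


Method: conjugate multiplication — the ∞ − ∞ radical form is the exact trigger for the conjugate maneuver.


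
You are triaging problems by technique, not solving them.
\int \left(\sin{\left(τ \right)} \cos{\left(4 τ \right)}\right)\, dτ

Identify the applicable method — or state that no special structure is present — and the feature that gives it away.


Technique: a trigonometric identity — two sinusoids at different rates multiply in \sin{\left(τ \right)} \cos{\left(4 τ \right)}; the product-to-sum identity uncouples them.


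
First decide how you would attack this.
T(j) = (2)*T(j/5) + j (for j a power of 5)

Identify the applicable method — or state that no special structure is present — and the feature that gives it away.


Verdict: the master substitution — the argument j/5 divides the index by 5; the standard j = 5^m substitution converts it to a constant-shift recurrence.


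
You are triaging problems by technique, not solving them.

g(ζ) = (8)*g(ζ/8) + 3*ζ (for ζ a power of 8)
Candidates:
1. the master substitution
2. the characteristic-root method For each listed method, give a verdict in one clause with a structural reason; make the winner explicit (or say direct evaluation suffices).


Verdict: the master substitution — the argument ζ/8 divides the index by 8; the standard ζ = 8^m substitution converts it to a constant-shift recurrence.
- the master substitution — applies; the problem has the shape this method handles.
- the characteristic-root method — a divided-index call is not the fixed-shift linear shape that characteristic roots solve.


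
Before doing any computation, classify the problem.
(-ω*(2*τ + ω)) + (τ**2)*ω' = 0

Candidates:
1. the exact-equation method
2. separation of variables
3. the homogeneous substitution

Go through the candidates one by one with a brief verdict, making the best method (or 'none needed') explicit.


Best approach: the homogeneous substitution — the slope is degree-zero homogeneous: the ratio substitution v = ω/τ collapses it. A Bernoulli substitution is a fair alternative on this equation directly; the homogeneous reading takes it as given.
- the exact-equation method: the cross partial derivatives disagree, so no single potential exists.
- separation of variables: the two dependences do not factor apart.
- the homogeneous substitution: applicable, and directly so.


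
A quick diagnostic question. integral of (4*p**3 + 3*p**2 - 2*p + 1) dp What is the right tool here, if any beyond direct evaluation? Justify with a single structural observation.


Diagnosis: no special technique — nothing composite, nothing rational, nothing trigonometric — each constant-multiple power of p integrates by the power rule alone.


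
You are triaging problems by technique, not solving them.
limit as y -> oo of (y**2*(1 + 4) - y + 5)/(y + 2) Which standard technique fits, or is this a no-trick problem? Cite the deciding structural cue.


Technique: dominant-term comparison — growth-rate triage: the leading powers of y decide the limit, everything else is noise. Differentiating the expression as a single quotient would eventually settle it as well; matching dominant growth settles it immediately.


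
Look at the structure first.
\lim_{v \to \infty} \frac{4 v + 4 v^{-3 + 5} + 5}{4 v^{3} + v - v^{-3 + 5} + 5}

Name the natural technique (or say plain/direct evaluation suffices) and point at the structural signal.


Diagnosis: dominant-term comparison — divide by the highest power of v present: lower-order terms vanish and the dominant ratio remains. l'Hôpital's at-infinity variant applies to the expression viewed as a single quotient; the leading-term comparison is the direct route.


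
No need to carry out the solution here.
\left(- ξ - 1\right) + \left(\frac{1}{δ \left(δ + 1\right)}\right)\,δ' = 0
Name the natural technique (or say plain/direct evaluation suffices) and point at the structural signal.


Best approach: separation of variables — all dependence on the two variables factors apart, the defining separable shape. This doubles as a Bernoulli equation in the unknown as written; dividing and integrating works on it directly.


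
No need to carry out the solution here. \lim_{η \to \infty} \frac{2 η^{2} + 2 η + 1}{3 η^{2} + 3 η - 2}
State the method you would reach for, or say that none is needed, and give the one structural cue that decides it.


Method: dominant-term comparison — as η grows, only the highest-degree terms matter — compare leading terms and read the limit off. l'Hôpital's at-infinity variant applies to the expression viewed as a single quotient; the leading-term comparison is the direct route.


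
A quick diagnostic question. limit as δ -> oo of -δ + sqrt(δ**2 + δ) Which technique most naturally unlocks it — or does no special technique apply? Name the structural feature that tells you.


Diagnosis: conjugate multiplication — turning the difference into a conjugate-rationalized ratio makes the limit readable.


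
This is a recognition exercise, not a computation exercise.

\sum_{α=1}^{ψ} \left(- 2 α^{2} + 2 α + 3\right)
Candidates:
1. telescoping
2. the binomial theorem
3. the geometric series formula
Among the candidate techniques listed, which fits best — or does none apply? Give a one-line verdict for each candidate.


Diagnosis: no special technique — the sum is polynomial through and through; closed forms for each power of α finish it directly.
- telescoping — the terms as presented offer no neighboring cancellation — a telescoping rewrite may exist, but the displayed structure does not hand one over.
- the binomial theorem: no binomial coefficients pair with matched powers.
- the geometric series formula: the ratio of consecutive terms depends on the index.


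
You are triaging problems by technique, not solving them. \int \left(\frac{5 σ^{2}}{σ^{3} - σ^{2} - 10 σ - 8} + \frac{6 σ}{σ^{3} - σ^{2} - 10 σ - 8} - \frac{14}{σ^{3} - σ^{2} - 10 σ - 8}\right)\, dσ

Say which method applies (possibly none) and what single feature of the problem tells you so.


Best approach: partial fractions — the factorization of σ^{3} - σ^{2} - 10 σ - 8 is the whole battle; after it, each term is a table integral.


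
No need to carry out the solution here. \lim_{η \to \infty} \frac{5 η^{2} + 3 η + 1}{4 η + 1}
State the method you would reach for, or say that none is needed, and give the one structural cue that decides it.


Technique: dominant-term comparison — at large η only the top-degree terms survive; compare the leading terms and the limit falls out. l'Hôpital's at-infinity variant applies to the expression viewed as a single quotient; the leading-term comparison is the direct route.


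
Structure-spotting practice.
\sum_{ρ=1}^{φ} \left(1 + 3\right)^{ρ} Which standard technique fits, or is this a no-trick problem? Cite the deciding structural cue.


Verdict: the geometric series formula — consecutive terms stand in a fixed index-free ratio — the geometric sum formula closes it.


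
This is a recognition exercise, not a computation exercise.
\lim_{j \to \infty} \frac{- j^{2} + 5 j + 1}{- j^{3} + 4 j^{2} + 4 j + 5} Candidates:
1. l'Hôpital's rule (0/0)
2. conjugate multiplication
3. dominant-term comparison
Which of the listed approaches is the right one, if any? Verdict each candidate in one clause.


Diagnosis: dominant-term comparison — divide through by the highest power of j; every lower-order term dies and the dominant terms decide the limit.
- l'Hôpital's rule (0/0): as a single quotient the expression runs to ∞/∞ at the limit point — an at-infinity form of the rule would apply, though the leading-growth comparison is the direct reading.
- conjugate multiplication — there is no infinity-minus-infinity radical difference to rationalize.
- dominant-term comparison — a fit — the right tool for this form.


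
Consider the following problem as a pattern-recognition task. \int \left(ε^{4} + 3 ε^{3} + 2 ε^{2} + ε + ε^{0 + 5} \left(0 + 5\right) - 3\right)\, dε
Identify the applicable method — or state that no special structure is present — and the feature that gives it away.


Diagnosis: no special technique — scan for structure and find none: constant multiples of powers of ε, integrate directly.


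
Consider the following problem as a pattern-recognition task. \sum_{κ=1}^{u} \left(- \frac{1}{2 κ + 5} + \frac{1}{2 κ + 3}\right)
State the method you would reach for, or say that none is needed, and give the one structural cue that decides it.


Technique: telescoping — this sum is a zipper: each term contributes \frac{1}{2 κ + 3} and removes the next index's value, which the following term puts back, closing term by term.


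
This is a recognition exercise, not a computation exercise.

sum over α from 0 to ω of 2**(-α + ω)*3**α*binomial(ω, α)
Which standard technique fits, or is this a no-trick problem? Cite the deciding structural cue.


Technique: the binomial theorem — binomial(ω, α) weighting matched powers of 3 and 2 is the expanded form of (3 + 2)^ω — fold it back up.


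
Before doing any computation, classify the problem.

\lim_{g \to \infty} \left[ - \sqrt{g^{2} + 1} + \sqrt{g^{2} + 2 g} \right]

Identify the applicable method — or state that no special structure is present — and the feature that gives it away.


Best approach: conjugate multiplication — \sqrt{g^{2} + 2 g} and \sqrt{g^{2} + 1} both blow up, but their difference is tame once the conjugate rationalizes it.


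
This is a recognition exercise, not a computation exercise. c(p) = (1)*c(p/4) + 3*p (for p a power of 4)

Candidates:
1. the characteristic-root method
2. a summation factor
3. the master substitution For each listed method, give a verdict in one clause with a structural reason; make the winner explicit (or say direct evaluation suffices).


Best approach: the master substitution — a divide-and-conquer shape: argument p/4, so change variables with p = 4^m and solve the linear version.
- the characteristic-root method: a divided-index call is not the fixed-shift linear shape that characteristic roots solve.
- a summation factor — a divided-index call is outside the fixed-shift first-order family a summation factor normalizes.
- the master substitution: applicable, and directly so.


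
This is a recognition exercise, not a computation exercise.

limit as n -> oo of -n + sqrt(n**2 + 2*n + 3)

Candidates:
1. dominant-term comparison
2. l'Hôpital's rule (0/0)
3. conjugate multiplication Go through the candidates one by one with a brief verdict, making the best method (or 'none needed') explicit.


Verdict: conjugate multiplication — turning the difference into a conjugate-rationalized ratio makes the limit readable.
- dominant-term comparison — no ranking of term growth rates resolves the limit here.
- l'Hôpital's rule (0/0): the expression is a difference driving to ∞ − ∞, not a 0/0 quotient — there is no ratio for the rule to differentiate.
- conjugate multiplication: a fit — the right tool for this form.


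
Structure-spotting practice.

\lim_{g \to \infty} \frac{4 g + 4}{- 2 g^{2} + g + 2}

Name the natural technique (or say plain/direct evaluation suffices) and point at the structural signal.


Technique: dominant-term comparison — divide by the highest power of g present: lower-order terms vanish and the dominant ratio remains. Differentiating the expression as a single quotient would eventually settle it as well; matching dominant growth settles it immediately.


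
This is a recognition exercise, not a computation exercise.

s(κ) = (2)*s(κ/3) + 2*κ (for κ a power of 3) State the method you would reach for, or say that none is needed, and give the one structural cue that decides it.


Technique: the master substitution — the recursive call is at index κ/3 rather than a shift, a divide-and-conquer shape — substituting κ = 3^m linearizes it.


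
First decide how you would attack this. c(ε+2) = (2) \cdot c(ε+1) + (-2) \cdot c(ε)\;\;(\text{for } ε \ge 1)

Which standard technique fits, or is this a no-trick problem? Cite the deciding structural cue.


Method: the characteristic-root method — because shifting ε leaves the equation's coefficients unchanged, exponential trials reduce it to algebra.


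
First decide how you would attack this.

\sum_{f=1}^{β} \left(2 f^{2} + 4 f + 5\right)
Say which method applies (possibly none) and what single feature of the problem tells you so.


Verdict: no special technique — nothing telescopes and nothing is geometric; polynomial terms in f sum term by term.


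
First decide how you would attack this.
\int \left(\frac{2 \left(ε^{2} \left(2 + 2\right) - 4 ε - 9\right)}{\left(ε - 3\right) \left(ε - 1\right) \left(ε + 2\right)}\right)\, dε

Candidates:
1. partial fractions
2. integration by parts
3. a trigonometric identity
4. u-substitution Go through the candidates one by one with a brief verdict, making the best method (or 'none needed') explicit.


Best approach: partial fractions — the bottom factors while the top stays lower-degree — split into simple fractions and integrate piece by piece.
- partial fractions: applies; the problem has the shape this method handles.
- integration by parts — there is no nonconstant-polynomial-times-kernel split with an exp, sine, cosine (degree-1 argument), or logarithm partner.
- a trigonometric identity — there is no trigonometric structure at all — the integrand carries no sine or cosine to rewrite.
- u-substitution: no subexpression of the integrand serves as a whole-integral substitution inner — individual terms may offer their own, but none carries its derivative as a factor of the full integrand; a working change of variable would have to be constructed from outside the expression.


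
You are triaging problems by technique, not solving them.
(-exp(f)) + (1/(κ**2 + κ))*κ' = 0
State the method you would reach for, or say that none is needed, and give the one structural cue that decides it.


Technique: separation of variables — the derivative equals a pure function of f (namely exp(f)) times a pure function of κ (namely κ**2 + κ); divide and integrate each side. This doubles as a Bernoulli equation in the unknown as written; dividing and integrating works on it directly.


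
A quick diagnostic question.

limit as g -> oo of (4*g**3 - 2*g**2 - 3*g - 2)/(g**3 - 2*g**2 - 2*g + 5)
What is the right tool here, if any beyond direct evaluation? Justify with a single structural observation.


Technique: dominant-term comparison — divide by the highest power of g present: lower-order terms vanish and the dominant ratio remains. Differentiating the expression as a single quotient would eventually settle it as well; matching dominant growth settles it immediately.


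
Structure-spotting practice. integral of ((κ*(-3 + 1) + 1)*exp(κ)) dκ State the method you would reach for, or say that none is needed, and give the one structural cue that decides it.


Method: integration by parts — (κ*(-3 + 1) + 1) dies after finitely many derivatives while exp(κ) cycles under integration — the tabular/parts setup.


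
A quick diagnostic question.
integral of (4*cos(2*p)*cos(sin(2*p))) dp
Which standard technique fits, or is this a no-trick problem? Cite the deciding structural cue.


Diagnosis: u-substitution — the only nontrivial dependence routes through sin(2*p), whose derivative supplies the leftover factor up to a constant multiple — u = sin(2*p) flattens it.


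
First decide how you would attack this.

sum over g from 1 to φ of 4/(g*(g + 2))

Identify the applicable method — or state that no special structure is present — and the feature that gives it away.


Technique: telescoping — the summand 4/(g*(g + 2)) decomposes into fractions whose poles differ by an integer shift — the series collapses.


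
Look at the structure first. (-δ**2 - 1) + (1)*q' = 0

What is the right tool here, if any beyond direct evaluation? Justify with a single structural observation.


Verdict: no special technique — the slope is a function of δ alone, so integrate both sides directly.


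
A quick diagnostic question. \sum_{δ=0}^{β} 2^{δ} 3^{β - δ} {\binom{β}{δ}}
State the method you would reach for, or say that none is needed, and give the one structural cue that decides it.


Method: the binomial theorem — terms weighting {\binom{β}{δ}} against matched powers of 2 and 3 reassemble into (2 + 3)^β by the binomial theorem.


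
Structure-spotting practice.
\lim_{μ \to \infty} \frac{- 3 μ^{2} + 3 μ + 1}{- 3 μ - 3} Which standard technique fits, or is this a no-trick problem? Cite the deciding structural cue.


Best approach: dominant-term comparison — as μ grows, only the highest-degree terms matter — compare leading terms and read the limit off. As a single quotient, the ∞/∞ shape would yield to repeated differentiation as well — the growth comparison gets there in one look.


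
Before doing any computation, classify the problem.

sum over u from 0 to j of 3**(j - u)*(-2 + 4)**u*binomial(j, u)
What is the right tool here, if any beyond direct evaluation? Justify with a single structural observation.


Method: the binomial theorem — binomial(j, u) weighting matched powers of (-2 + 4) and 3 is the expanded form of ((-2 + 4) + 3)^j — fold it back up.


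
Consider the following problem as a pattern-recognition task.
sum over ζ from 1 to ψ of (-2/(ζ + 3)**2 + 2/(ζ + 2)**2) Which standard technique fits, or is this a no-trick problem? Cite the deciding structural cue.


Best approach: telescoping — this sum is a zipper: each term contributes 2/(ζ + 2)**2 and removes the next index's value, which the following term puts back, closing term by term.


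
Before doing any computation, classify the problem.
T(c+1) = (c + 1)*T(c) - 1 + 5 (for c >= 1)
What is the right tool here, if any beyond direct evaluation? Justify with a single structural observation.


Method: a summation factor — with the index-dependent coefficient c + 1, dividing by the cumulative product turns the left side into a pure difference.


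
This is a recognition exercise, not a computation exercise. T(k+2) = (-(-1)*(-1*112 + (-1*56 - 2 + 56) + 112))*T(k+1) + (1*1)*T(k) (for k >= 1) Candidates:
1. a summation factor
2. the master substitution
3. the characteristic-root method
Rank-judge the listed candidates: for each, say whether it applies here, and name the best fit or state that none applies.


Verdict: the characteristic-root method — the recurrence is linear and homogeneous with constant coefficients, so the ansatz r^k turns it into a polynomial equation for r.
- a summation factor: a summation factor telescopes one-step recursions; this one carries higher-order memory.
- the master substitution: the recursion steps by a constant offset, so exponential reindexing is pointless.
- the characteristic-root method: applicable, and directly so.


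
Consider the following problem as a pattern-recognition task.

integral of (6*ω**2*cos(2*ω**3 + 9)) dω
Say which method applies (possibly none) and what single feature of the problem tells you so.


Verdict: u-substitution — viewed as a product, the integrand is a composition evaluated at 2*ω**3 + 9 times (a constant multiple of) that inner expression's derivative, so u = 2*ω**3 + 9 makes it elementary.


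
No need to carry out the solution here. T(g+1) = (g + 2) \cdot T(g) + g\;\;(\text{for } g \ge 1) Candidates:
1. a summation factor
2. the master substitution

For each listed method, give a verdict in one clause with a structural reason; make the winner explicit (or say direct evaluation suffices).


Method: a summation factor — it is first-order linear but the coefficient g + 2 depends on the index, so multiply through by a summation factor to telescope it.
- a summation factor — a fit — the right tool for this form.
- the master substitution — this is shift-type recursion, outside the divide-and-conquer template.


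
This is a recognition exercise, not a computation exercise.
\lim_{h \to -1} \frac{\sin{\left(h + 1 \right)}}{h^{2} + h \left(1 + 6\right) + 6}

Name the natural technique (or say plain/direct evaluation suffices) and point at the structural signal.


Verdict: l'Hôpital's rule (0/0) — substituting -1 gives 0 over 0; differentiate top and bottom once and re-evaluate. One could equally expand both pieces locally and compare leading terms; the rule does that in one stroke.


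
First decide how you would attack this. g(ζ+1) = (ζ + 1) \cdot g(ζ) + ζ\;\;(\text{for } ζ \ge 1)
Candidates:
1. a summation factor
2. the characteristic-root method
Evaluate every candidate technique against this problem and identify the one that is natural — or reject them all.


Method: a summation factor — rescale the sequence by the product of the weights ζ + 1 so far — the recurrence collapses to a plain running sum.
- a summation factor: applies; the problem has the shape this method handles.
- the characteristic-root method: the coefficients change with the index, which the root method cannot absorb.


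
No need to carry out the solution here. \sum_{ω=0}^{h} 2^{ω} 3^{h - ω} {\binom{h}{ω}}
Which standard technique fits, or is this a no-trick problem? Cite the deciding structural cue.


Verdict: the binomial theorem — the binomial coefficients weight matched powers of 2 and 3, which is exactly the expansion of a binomial power.


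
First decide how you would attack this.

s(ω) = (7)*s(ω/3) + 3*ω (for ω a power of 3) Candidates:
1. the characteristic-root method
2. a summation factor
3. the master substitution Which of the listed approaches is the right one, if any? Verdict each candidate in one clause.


Verdict: the master substitution — the argument ω/3 divides the index by 3; the standard ω = 3^m substitution converts it to a constant-shift recurrence.
- the characteristic-root method — the recursion divides its index rather than shifting it — outside the constant-shift family the root method covers.
- a summation factor: the recursion divides its index rather than shifting it — there is no previous-term chain for a summation factor to telescope.
- the master substitution — applicable, and directly so.


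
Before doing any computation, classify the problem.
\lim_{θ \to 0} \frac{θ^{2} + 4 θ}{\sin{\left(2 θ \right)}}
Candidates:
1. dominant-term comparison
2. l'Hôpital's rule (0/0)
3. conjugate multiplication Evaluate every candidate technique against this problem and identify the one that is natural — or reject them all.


Diagnosis: l'Hôpital's rule (0/0) — plug in 0: top and bottom both hit zero, so differentiate each and retry. Known elementary limits would finish this too — the rule just bypasses the case analysis.
- dominant-term comparison — no ranking of term growth rates resolves the limit here.
- l'Hôpital's rule (0/0) — applies; the problem has the shape this method handles.
- conjugate multiplication: no divergent radical difference is present for a conjugate pair to cancel.


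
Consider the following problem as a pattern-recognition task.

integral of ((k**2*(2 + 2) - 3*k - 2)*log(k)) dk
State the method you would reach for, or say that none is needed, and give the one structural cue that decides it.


Method: integration by parts — with u = log(k) the logarithm disappears after one differentiation, leaving a power-rule integral.


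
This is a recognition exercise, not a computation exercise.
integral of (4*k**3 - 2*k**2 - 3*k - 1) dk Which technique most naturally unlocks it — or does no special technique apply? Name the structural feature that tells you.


Technique: no special technique — scan for structure and find none: constant multiples of powers of k, integrate directly.
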